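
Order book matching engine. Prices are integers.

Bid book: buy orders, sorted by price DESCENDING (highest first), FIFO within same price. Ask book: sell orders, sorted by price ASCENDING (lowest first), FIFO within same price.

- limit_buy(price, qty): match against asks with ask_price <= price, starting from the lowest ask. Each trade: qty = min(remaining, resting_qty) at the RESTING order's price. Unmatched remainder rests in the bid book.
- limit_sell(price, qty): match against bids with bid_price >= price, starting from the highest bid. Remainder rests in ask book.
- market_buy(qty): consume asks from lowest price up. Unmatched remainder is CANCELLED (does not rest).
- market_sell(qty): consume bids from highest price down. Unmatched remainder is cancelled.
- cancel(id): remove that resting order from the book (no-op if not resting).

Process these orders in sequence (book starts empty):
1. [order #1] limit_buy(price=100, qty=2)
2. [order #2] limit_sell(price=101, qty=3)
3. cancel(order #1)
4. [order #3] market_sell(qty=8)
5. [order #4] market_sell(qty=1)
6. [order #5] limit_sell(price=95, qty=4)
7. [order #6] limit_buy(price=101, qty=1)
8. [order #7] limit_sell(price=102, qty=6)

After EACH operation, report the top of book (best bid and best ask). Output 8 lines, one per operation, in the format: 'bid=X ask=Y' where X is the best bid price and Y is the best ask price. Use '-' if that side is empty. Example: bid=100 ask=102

Answer: bid=100 ask=-
bid=100 ask=101
bid=- ask=101
bid=- ask=101
bid=- ask=101
bid=- ask=95
bid=- ask=95
bid=- ask=95

Derivation:
After op 1 [order #1] limit_buy(price=100, qty=2): fills=none; bids=[#1:2@100] asks=[-]
After op 2 [order #2] limit_sell(price=101, qty=3): fills=none; bids=[#1:2@100] asks=[#2:3@101]
After op 3 cancel(order #1): fills=none; bids=[-] asks=[#2:3@101]
After op 4 [order #3] market_sell(qty=8): fills=none; bids=[-] asks=[#2:3@101]
After op 5 [order #4] market_sell(qty=1): fills=none; bids=[-] asks=[#2:3@101]
After op 6 [order #5] limit_sell(price=95, qty=4): fills=none; bids=[-] asks=[#5:4@95 #2:3@101]
After op 7 [order #6] limit_buy(price=101, qty=1): fills=#6x#5:1@95; bids=[-] asks=[#5:3@95 #2:3@101]
After op 8 [order #7] limit_sell(price=102, qty=6): fills=none; bids=[-] asks=[#5:3@95 #2:3@101 #7:6@102]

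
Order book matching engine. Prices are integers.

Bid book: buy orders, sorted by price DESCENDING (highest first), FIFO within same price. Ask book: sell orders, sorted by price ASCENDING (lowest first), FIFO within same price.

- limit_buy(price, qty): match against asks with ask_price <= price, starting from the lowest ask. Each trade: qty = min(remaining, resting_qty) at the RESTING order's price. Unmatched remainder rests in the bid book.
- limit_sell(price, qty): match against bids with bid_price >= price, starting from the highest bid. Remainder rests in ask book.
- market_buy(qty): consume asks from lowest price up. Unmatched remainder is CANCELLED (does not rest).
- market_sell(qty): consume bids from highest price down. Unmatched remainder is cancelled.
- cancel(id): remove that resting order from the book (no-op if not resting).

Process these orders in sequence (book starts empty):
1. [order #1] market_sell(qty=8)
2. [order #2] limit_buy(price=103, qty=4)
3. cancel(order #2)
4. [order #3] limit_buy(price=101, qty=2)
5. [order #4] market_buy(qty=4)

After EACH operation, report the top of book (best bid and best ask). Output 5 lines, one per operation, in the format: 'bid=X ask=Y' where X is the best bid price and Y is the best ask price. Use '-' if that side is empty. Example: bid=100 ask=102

Answer: bid=- ask=-
bid=103 ask=-
bid=- ask=-
bid=101 ask=-
bid=101 ask=-

Derivation:
After op 1 [order #1] market_sell(qty=8): fills=none; bids=[-] asks=[-]
After op 2 [order #2] limit_buy(price=103, qty=4): fills=none; bids=[#2:4@103] asks=[-]
After op 3 cancel(order #2): fills=none; bids=[-] asks=[-]
After op 4 [order #3] limit_buy(price=101, qty=2): fills=none; bids=[#3:2@101] asks=[-]
After op 5 [order #4] market_buy(qty=4): fills=none; bids=[#3:2@101] asks=[-]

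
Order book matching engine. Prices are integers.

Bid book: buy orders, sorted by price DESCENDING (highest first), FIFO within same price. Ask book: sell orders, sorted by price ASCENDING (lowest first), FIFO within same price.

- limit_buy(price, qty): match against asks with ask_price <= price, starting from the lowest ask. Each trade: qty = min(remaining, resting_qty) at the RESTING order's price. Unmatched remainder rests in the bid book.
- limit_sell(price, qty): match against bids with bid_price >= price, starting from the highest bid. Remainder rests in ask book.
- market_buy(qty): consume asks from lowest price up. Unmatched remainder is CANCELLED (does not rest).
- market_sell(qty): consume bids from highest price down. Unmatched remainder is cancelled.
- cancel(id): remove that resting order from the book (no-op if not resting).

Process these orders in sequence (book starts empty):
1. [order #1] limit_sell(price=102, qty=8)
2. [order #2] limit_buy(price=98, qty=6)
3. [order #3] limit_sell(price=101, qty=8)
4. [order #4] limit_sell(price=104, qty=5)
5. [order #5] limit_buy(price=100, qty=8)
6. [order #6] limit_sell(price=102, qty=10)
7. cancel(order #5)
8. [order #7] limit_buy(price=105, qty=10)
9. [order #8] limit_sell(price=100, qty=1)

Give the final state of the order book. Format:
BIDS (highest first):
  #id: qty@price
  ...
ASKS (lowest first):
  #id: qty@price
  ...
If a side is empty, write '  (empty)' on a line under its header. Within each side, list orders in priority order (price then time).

After op 1 [order #1] limit_sell(price=102, qty=8): fills=none; bids=[-] asks=[#1:8@102]
After op 2 [order #2] limit_buy(price=98, qty=6): fills=none; bids=[#2:6@98] asks=[#1:8@102]
After op 3 [order #3] limit_sell(price=101, qty=8): fills=none; bids=[#2:6@98] asks=[#3:8@101 #1:8@102]
After op 4 [order #4] limit_sell(price=104, qty=5): fills=none; bids=[#2:6@98] asks=[#3:8@101 #1:8@102 #4:5@104]
After op 5 [order #5] limit_buy(price=100, qty=8): fills=none; bids=[#5:8@100 #2:6@98] asks=[#3:8@101 #1:8@102 #4:5@104]
After op 6 [order #6] limit_sell(price=102, qty=10): fills=none; bids=[#5:8@100 #2:6@98] asks=[#3:8@101 #1:8@102 #6:10@102 #4:5@104]
After op 7 cancel(order #5): fills=none; bids=[#2:6@98] asks=[#3:8@101 #1:8@102 #6:10@102 #4:5@104]
After op 8 [order #7] limit_buy(price=105, qty=10): fills=#7x#3:8@101 #7x#1:2@102; bids=[#2:6@98] asks=[#1:6@102 #6:10@102 #4:5@104]
After op 9 [order #8] limit_sell(price=100, qty=1): fills=none; bids=[#2:6@98] asks=[#8:1@100 #1:6@102 #6:10@102 #4:5@104]

Answer: BIDS (highest first):
  #2: 6@98
ASKS (lowest first):
  #8: 1@100
  #1: 6@102
  #6: 10@102
  #4: 5@104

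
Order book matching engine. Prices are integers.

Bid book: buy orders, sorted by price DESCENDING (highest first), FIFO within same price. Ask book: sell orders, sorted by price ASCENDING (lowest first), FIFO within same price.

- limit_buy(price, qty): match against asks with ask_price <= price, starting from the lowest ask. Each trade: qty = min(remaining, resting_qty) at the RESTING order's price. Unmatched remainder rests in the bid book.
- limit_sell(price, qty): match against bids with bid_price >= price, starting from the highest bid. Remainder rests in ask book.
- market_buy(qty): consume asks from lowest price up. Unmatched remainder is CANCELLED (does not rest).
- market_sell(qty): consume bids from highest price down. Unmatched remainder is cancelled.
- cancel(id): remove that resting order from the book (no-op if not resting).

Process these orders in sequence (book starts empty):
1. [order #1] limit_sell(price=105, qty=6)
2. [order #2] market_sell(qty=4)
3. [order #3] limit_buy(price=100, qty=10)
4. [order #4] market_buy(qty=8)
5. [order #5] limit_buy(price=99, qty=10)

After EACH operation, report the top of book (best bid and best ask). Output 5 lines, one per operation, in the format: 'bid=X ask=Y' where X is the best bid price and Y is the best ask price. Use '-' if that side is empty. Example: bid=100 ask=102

Answer: bid=- ask=105
bid=- ask=105
bid=100 ask=105
bid=100 ask=-
bid=100 ask=-

Derivation:
After op 1 [order #1] limit_sell(price=105, qty=6): fills=none; bids=[-] asks=[#1:6@105]
After op 2 [order #2] market_sell(qty=4): fills=none; bids=[-] asks=[#1:6@105]
After op 3 [order #3] limit_buy(price=100, qty=10): fills=none; bids=[#3:10@100] asks=[#1:6@105]
After op 4 [order #4] market_buy(qty=8): fills=#4x#1:6@105; bids=[#3:10@100] asks=[-]
After op 5 [order #5] limit_buy(price=99, qty=10): fills=none; bids=[#3:10@100 #5:10@99] asks=[-]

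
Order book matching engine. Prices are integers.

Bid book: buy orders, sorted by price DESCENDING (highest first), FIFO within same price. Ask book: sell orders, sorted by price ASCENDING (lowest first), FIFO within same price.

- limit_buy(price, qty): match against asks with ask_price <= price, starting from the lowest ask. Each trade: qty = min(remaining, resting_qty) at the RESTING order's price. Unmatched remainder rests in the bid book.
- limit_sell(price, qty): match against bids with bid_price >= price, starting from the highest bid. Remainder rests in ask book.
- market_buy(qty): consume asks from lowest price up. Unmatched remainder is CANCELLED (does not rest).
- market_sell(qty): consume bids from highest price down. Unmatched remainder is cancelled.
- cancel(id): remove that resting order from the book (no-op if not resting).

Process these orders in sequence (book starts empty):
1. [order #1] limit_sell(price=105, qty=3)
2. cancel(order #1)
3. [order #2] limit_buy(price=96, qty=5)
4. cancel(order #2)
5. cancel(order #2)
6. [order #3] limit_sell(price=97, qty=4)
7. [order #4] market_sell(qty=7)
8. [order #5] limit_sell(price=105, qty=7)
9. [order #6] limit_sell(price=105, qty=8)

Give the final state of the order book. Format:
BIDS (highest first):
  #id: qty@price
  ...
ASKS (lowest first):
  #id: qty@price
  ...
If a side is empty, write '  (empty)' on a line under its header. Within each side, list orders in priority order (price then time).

Answer: BIDS (highest first):
  (empty)
ASKS (lowest first):
  #3: 4@97
  #5: 7@105
  #6: 8@105

Derivation:
After op 1 [order #1] limit_sell(price=105, qty=3): fills=none; bids=[-] asks=[#1:3@105]
After op 2 cancel(order #1): fills=none; bids=[-] asks=[-]
After op 3 [order #2] limit_buy(price=96, qty=5): fills=none; bids=[#2:5@96] asks=[-]
After op 4 cancel(order #2): fills=none; bids=[-] asks=[-]
After op 5 cancel(order #2): fills=none; bids=[-] asks=[-]
After op 6 [order #3] limit_sell(price=97, qty=4): fills=none; bids=[-] asks=[#3:4@97]
After op 7 [order #4] market_sell(qty=7): fills=none; bids=[-] asks=[#3:4@97]
After op 8 [order #5] limit_sell(price=105, qty=7): fills=none; bids=[-] asks=[#3:4@97 #5:7@105]
After op 9 [order #6] limit_sell(price=105, qty=8): fills=none; bids=[-] asks=[#3:4@97 #5:7@105 #6:8@105]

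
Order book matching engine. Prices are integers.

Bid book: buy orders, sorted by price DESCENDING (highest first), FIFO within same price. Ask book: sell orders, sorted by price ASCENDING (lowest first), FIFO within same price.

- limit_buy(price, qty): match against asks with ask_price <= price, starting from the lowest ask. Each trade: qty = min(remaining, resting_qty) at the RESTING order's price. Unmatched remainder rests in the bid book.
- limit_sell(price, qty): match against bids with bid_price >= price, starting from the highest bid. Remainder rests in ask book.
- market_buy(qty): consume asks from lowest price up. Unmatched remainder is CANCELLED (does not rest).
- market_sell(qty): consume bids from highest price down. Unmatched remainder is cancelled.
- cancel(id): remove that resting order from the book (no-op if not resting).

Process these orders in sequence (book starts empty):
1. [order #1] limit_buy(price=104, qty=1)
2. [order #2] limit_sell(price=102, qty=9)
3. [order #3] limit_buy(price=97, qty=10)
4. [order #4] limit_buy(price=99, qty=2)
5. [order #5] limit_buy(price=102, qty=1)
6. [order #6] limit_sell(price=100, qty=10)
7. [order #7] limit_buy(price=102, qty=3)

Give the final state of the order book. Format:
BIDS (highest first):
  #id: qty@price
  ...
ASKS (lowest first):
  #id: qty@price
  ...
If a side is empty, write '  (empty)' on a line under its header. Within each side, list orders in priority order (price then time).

After op 1 [order #1] limit_buy(price=104, qty=1): fills=none; bids=[#1:1@104] asks=[-]
After op 2 [order #2] limit_sell(price=102, qty=9): fills=#1x#2:1@104; bids=[-] asks=[#2:8@102]
After op 3 [order #3] limit_buy(price=97, qty=10): fills=none; bids=[#3:10@97] asks=[#2:8@102]
After op 4 [order #4] limit_buy(price=99, qty=2): fills=none; bids=[#4:2@99 #3:10@97] asks=[#2:8@102]
After op 5 [order #5] limit_buy(price=102, qty=1): fills=#5x#2:1@102; bids=[#4:2@99 #3:10@97] asks=[#2:7@102]
After op 6 [order #6] limit_sell(price=100, qty=10): fills=none; bids=[#4:2@99 #3:10@97] asks=[#6:10@100 #2:7@102]
After op 7 [order #7] limit_buy(price=102, qty=3): fills=#7x#6:3@100; bids=[#4:2@99 #3:10@97] asks=[#6:7@100 #2:7@102]

Answer: BIDS (highest first):
  #4: 2@99
  #3: 10@97
ASKS (lowest first):
  #6: 7@100
  #2: 7@102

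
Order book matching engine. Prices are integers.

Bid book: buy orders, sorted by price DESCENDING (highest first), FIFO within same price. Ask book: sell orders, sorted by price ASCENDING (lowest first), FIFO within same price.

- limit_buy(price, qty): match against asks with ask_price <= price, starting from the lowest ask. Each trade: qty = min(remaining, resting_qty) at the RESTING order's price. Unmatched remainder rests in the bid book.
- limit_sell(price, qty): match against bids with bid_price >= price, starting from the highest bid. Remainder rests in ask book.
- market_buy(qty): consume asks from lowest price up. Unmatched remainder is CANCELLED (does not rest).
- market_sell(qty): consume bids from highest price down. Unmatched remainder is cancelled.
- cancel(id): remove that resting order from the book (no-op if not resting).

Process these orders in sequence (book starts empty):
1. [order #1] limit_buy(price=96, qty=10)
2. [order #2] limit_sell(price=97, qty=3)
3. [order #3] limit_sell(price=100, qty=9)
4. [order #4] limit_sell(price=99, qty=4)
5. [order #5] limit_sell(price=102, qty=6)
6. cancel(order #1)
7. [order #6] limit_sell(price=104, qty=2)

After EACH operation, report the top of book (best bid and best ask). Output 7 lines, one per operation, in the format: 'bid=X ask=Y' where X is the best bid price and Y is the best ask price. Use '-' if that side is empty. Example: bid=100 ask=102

After op 1 [order #1] limit_buy(price=96, qty=10): fills=none; bids=[#1:10@96] asks=[-]
After op 2 [order #2] limit_sell(price=97, qty=3): fills=none; bids=[#1:10@96] asks=[#2:3@97]
After op 3 [order #3] limit_sell(price=100, qty=9): fills=none; bids=[#1:10@96] asks=[#2:3@97 #3:9@100]
After op 4 [order #4] limit_sell(price=99, qty=4): fills=none; bids=[#1:10@96] asks=[#2:3@97 #4:4@99 #3:9@100]
After op 5 [order #5] limit_sell(price=102, qty=6): fills=none; bids=[#1:10@96] asks=[#2:3@97 #4:4@99 #3:9@100 #5:6@102]
After op 6 cancel(order #1): fills=none; bids=[-] asks=[#2:3@97 #4:4@99 #3:9@100 #5:6@102]
After op 7 [order #6] limit_sell(price=104, qty=2): fills=none; bids=[-] asks=[#2:3@97 #4:4@99 #3:9@100 #5:6@102 #6:2@104]

Answer: bid=96 ask=-
bid=96 ask=97
bid=96 ask=97
bid=96 ask=97
bid=96 ask=97
bid=- ask=97
bid=- ask=97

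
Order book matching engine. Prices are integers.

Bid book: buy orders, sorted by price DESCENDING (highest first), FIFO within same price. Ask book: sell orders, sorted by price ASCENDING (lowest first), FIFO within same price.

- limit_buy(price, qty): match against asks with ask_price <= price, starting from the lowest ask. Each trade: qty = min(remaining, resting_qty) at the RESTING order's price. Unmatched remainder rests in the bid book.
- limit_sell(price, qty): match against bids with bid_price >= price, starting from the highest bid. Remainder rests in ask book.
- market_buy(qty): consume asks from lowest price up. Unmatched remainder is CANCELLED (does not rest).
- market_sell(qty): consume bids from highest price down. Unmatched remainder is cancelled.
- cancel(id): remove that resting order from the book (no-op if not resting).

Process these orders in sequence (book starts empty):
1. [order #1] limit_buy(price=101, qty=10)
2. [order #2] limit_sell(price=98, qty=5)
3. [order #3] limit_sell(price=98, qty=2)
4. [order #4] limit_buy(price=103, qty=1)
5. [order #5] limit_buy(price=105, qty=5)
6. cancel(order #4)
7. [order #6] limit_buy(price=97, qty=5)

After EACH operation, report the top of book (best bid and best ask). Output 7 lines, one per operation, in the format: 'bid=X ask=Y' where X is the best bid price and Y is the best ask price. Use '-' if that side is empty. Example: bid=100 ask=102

Answer: bid=101 ask=-
bid=101 ask=-
bid=101 ask=-
bid=103 ask=-
bid=105 ask=-
bid=105 ask=-
bid=105 ask=-

Derivation:
After op 1 [order #1] limit_buy(price=101, qty=10): fills=none; bids=[#1:10@101] asks=[-]
After op 2 [order #2] limit_sell(price=98, qty=5): fills=#1x#2:5@101; bids=[#1:5@101] asks=[-]
After op 3 [order #3] limit_sell(price=98, qty=2): fills=#1x#3:2@101; bids=[#1:3@101] asks=[-]
After op 4 [order #4] limit_buy(price=103, qty=1): fills=none; bids=[#4:1@103 #1:3@101] asks=[-]
After op 5 [order #5] limit_buy(price=105, qty=5): fills=none; bids=[#5:5@105 #4:1@103 #1:3@101] asks=[-]
After op 6 cancel(order #4): fills=none; bids=[#5:5@105 #1:3@101] asks=[-]
After op 7 [order #6] limit_buy(price=97, qty=5): fills=none; bids=[#5:5@105 #1:3@101 #6:5@97] asks=[-]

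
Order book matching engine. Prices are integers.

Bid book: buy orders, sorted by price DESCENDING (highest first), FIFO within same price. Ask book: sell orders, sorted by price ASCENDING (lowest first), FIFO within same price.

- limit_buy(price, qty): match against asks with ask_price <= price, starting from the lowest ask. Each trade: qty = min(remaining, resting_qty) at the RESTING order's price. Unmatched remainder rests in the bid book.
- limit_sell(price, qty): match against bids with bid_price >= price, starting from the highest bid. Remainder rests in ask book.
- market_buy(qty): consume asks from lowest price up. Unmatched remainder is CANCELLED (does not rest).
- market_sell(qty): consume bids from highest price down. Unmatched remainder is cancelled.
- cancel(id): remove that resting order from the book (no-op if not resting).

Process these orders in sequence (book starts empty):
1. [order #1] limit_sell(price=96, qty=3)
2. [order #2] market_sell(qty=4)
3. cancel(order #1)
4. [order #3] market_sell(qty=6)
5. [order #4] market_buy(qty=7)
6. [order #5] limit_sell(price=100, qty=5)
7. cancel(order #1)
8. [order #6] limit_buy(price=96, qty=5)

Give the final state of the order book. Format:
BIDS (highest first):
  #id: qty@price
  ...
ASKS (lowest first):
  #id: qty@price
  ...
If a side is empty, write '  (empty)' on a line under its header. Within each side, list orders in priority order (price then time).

After op 1 [order #1] limit_sell(price=96, qty=3): fills=none; bids=[-] asks=[#1:3@96]
After op 2 [order #2] market_sell(qty=4): fills=none; bids=[-] asks=[#1:3@96]
After op 3 cancel(order #1): fills=none; bids=[-] asks=[-]
After op 4 [order #3] market_sell(qty=6): fills=none; bids=[-] asks=[-]
After op 5 [order #4] market_buy(qty=7): fills=none; bids=[-] asks=[-]
After op 6 [order #5] limit_sell(price=100, qty=5): fills=none; bids=[-] asks=[#5:5@100]
After op 7 cancel(order #1): fills=none; bids=[-] asks=[#5:5@100]
After op 8 [order #6] limit_buy(price=96, qty=5): fills=none; bids=[#6:5@96] asks=[#5:5@100]

Answer: BIDS (highest first):
  #6: 5@96
ASKS (lowest first):
  #5: 5@100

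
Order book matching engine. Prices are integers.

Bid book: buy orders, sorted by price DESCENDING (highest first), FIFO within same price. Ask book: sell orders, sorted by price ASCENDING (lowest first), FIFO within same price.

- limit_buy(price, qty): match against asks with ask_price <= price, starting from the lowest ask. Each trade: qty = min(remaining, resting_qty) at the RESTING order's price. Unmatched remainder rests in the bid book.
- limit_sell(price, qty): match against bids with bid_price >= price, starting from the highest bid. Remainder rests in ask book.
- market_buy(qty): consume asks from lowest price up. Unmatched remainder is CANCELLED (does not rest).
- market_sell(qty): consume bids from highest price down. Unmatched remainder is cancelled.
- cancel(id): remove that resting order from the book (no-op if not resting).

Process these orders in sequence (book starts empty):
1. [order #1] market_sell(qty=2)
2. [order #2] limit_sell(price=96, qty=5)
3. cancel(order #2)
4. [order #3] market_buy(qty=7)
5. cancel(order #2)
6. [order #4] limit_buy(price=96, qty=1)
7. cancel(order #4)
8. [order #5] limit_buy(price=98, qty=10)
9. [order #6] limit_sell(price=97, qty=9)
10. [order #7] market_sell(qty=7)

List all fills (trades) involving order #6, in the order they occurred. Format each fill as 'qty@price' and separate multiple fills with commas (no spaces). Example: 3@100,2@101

Answer: 9@98

Derivation:
After op 1 [order #1] market_sell(qty=2): fills=none; bids=[-] asks=[-]
After op 2 [order #2] limit_sell(price=96, qty=5): fills=none; bids=[-] asks=[#2:5@96]
After op 3 cancel(order #2): fills=none; bids=[-] asks=[-]
After op 4 [order #3] market_buy(qty=7): fills=none; bids=[-] asks=[-]
After op 5 cancel(order #2): fills=none; bids=[-] asks=[-]
After op 6 [order #4] limit_buy(price=96, qty=1): fills=none; bids=[#4:1@96] asks=[-]
After op 7 cancel(order #4): fills=none; bids=[-] asks=[-]
After op 8 [order #5] limit_buy(price=98, qty=10): fills=none; bids=[#5:10@98] asks=[-]
After op 9 [order #6] limit_sell(price=97, qty=9): fills=#5x#6:9@98; bids=[#5:1@98] asks=[-]
After op 10 [order #7] market_sell(qty=7): fills=#5x#7:1@98; bids=[-] asks=[-]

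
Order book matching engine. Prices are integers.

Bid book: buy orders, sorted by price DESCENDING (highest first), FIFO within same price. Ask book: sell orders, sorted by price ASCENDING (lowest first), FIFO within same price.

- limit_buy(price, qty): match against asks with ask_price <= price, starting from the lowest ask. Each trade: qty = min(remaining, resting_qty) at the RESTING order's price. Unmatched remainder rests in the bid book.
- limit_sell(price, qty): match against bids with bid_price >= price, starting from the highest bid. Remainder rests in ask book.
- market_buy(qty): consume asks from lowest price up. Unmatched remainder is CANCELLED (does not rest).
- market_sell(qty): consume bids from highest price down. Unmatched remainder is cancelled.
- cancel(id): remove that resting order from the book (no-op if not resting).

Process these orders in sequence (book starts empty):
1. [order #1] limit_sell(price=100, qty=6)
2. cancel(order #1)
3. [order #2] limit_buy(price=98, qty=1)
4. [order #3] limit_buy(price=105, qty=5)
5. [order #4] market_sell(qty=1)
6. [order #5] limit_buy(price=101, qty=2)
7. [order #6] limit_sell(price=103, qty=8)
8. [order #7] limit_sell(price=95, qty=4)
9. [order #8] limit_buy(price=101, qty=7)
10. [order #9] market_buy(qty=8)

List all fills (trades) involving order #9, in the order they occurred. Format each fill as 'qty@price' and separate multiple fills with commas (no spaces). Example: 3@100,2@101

Answer: 4@103

Derivation:
After op 1 [order #1] limit_sell(price=100, qty=6): fills=none; bids=[-] asks=[#1:6@100]
After op 2 cancel(order #1): fills=none; bids=[-] asks=[-]
After op 3 [order #2] limit_buy(price=98, qty=1): fills=none; bids=[#2:1@98] asks=[-]
After op 4 [order #3] limit_buy(price=105, qty=5): fills=none; bids=[#3:5@105 #2:1@98] asks=[-]
After op 5 [order #4] market_sell(qty=1): fills=#3x#4:1@105; bids=[#3:4@105 #2:1@98] asks=[-]
After op 6 [order #5] limit_buy(price=101, qty=2): fills=none; bids=[#3:4@105 #5:2@101 #2:1@98] asks=[-]
After op 7 [order #6] limit_sell(price=103, qty=8): fills=#3x#6:4@105; bids=[#5:2@101 #2:1@98] asks=[#6:4@103]
After op 8 [order #7] limit_sell(price=95, qty=4): fills=#5x#7:2@101 #2x#7:1@98; bids=[-] asks=[#7:1@95 #6:4@103]
After op 9 [order #8] limit_buy(price=101, qty=7): fills=#8x#7:1@95; bids=[#8:6@101] asks=[#6:4@103]
After op 10 [order #9] market_buy(qty=8): fills=#9x#6:4@103; bids=[#8:6@101] asks=[-]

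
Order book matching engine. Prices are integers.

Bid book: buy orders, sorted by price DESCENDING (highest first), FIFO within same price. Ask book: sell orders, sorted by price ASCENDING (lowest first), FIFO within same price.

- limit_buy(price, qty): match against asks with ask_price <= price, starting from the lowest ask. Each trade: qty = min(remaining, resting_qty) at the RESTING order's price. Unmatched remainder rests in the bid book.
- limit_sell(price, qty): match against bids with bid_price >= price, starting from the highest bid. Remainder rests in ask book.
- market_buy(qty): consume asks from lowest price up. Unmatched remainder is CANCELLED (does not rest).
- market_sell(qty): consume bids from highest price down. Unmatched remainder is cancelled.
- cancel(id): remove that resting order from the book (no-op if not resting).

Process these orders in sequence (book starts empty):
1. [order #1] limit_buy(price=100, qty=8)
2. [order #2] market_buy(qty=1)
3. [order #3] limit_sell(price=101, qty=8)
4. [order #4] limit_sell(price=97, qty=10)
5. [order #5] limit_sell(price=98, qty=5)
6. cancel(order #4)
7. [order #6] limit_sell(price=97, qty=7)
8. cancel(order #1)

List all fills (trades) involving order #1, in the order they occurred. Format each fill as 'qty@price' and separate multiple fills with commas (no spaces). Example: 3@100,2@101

After op 1 [order #1] limit_buy(price=100, qty=8): fills=none; bids=[#1:8@100] asks=[-]
After op 2 [order #2] market_buy(qty=1): fills=none; bids=[#1:8@100] asks=[-]
After op 3 [order #3] limit_sell(price=101, qty=8): fills=none; bids=[#1:8@100] asks=[#3:8@101]
After op 4 [order #4] limit_sell(price=97, qty=10): fills=#1x#4:8@100; bids=[-] asks=[#4:2@97 #3:8@101]
After op 5 [order #5] limit_sell(price=98, qty=5): fills=none; bids=[-] asks=[#4:2@97 #5:5@98 #3:8@101]
After op 6 cancel(order #4): fills=none; bids=[-] asks=[#5:5@98 #3:8@101]
After op 7 [order #6] limit_sell(price=97, qty=7): fills=none; bids=[-] asks=[#6:7@97 #5:5@98 #3:8@101]
After op 8 cancel(order #1): fills=none; bids=[-] asks=[#6:7@97 #5:5@98 #3:8@101]

Answer: 8@100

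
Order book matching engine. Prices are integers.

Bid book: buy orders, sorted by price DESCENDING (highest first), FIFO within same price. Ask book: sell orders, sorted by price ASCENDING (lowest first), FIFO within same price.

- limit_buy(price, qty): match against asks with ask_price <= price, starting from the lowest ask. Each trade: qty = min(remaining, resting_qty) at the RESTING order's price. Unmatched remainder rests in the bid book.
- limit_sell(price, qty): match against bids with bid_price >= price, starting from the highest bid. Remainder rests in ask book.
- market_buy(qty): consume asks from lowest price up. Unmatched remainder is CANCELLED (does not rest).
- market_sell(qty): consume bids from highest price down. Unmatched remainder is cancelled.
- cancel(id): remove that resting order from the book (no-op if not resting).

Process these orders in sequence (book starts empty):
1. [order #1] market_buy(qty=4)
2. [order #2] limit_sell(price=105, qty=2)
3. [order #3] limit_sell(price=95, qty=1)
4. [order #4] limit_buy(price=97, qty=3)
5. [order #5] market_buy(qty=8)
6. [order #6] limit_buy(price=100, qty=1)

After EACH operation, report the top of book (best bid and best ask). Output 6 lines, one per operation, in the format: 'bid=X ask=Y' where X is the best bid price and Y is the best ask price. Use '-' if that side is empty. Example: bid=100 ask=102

Answer: bid=- ask=-
bid=- ask=105
bid=- ask=95
bid=97 ask=105
bid=97 ask=-
bid=100 ask=-

Derivation:
After op 1 [order #1] market_buy(qty=4): fills=none; bids=[-] asks=[-]
After op 2 [order #2] limit_sell(price=105, qty=2): fills=none; bids=[-] asks=[#2:2@105]
After op 3 [order #3] limit_sell(price=95, qty=1): fills=none; bids=[-] asks=[#3:1@95 #2:2@105]
After op 4 [order #4] limit_buy(price=97, qty=3): fills=#4x#3:1@95; bids=[#4:2@97] asks=[#2:2@105]
After op 5 [order #5] market_buy(qty=8): fills=#5x#2:2@105; bids=[#4:2@97] asks=[-]
After op 6 [order #6] limit_buy(price=100, qty=1): fills=none; bids=[#6:1@100 #4:2@97] asks=[-]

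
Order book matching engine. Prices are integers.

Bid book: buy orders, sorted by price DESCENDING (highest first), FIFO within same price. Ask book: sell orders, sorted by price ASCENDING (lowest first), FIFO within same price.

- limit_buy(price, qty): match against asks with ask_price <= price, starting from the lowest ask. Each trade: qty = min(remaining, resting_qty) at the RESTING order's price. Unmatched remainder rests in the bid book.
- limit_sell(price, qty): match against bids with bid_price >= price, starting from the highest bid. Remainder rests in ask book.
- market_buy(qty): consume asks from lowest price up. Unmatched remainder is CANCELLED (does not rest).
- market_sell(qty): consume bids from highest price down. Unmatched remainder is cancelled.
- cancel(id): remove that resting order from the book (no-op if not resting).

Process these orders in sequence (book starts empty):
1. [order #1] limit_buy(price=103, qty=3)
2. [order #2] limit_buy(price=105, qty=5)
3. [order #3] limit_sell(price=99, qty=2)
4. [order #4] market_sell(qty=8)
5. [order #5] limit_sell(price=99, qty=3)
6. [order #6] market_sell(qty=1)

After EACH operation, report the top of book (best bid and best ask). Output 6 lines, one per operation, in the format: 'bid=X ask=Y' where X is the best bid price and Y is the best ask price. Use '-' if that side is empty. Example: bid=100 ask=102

Answer: bid=103 ask=-
bid=105 ask=-
bid=105 ask=-
bid=- ask=-
bid=- ask=99
bid=- ask=99

Derivation:
After op 1 [order #1] limit_buy(price=103, qty=3): fills=none; bids=[#1:3@103] asks=[-]
After op 2 [order #2] limit_buy(price=105, qty=5): fills=none; bids=[#2:5@105 #1:3@103] asks=[-]
After op 3 [order #3] limit_sell(price=99, qty=2): fills=#2x#3:2@105; bids=[#2:3@105 #1:3@103] asks=[-]
After op 4 [order #4] market_sell(qty=8): fills=#2x#4:3@105 #1x#4:3@103; bids=[-] asks=[-]
After op 5 [order #5] limit_sell(price=99, qty=3): fills=none; bids=[-] asks=[#5:3@99]
After op 6 [order #6] market_sell(qty=1): fills=none; bids=[-] asks=[#5:3@99]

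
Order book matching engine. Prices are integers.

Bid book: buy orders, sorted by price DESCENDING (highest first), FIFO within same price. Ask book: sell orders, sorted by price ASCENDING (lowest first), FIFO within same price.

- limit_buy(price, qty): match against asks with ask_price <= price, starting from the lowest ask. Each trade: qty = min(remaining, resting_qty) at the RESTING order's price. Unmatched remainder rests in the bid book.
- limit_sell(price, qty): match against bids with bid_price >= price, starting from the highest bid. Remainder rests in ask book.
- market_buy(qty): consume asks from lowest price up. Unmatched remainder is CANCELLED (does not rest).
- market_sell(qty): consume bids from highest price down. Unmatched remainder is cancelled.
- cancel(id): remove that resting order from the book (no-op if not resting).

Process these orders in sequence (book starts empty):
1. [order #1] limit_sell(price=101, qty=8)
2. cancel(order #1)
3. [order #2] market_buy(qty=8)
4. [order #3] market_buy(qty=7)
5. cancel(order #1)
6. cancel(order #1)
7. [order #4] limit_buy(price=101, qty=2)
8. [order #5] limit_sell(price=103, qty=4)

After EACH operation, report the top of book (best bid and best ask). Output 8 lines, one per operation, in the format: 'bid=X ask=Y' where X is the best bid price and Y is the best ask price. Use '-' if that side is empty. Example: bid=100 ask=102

Answer: bid=- ask=101
bid=- ask=-
bid=- ask=-
bid=- ask=-
bid=- ask=-
bid=- ask=-
bid=101 ask=-
bid=101 ask=103

Derivation:
After op 1 [order #1] limit_sell(price=101, qty=8): fills=none; bids=[-] asks=[#1:8@101]
After op 2 cancel(order #1): fills=none; bids=[-] asks=[-]
After op 3 [order #2] market_buy(qty=8): fills=none; bids=[-] asks=[-]
After op 4 [order #3] market_buy(qty=7): fills=none; bids=[-] asks=[-]
After op 5 cancel(order #1): fills=none; bids=[-] asks=[-]
After op 6 cancel(order #1): fills=none; bids=[-] asks=[-]
After op 7 [order #4] limit_buy(price=101, qty=2): fills=none; bids=[#4:2@101] asks=[-]
After op 8 [order #5] limit_sell(price=103, qty=4): fills=none; bids=[#4:2@101] asks=[#5:4@103]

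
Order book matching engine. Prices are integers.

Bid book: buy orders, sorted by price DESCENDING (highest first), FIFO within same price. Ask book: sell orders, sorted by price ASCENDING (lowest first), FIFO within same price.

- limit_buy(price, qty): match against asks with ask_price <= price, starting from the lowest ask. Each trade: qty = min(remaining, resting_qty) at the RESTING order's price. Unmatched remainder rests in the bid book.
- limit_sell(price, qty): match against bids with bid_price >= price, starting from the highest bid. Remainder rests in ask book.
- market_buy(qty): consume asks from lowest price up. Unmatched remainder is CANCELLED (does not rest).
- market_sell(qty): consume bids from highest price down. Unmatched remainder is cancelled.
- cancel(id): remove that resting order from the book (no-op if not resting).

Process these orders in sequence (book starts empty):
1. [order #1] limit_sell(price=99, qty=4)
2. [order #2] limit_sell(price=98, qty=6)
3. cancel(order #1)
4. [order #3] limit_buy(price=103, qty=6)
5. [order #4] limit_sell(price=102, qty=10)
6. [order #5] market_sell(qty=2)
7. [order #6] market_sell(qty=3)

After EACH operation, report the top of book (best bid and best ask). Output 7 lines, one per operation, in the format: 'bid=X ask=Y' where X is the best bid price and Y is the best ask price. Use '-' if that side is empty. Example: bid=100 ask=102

Answer: bid=- ask=99
bid=- ask=98
bid=- ask=98
bid=- ask=-
bid=- ask=102
bid=- ask=102
bid=- ask=102

Derivation:
After op 1 [order #1] limit_sell(price=99, qty=4): fills=none; bids=[-] asks=[#1:4@99]
After op 2 [order #2] limit_sell(price=98, qty=6): fills=none; bids=[-] asks=[#2:6@98 #1:4@99]
After op 3 cancel(order #1): fills=none; bids=[-] asks=[#2:6@98]
After op 4 [order #3] limit_buy(price=103, qty=6): fills=#3x#2:6@98; bids=[-] asks=[-]
After op 5 [order #4] limit_sell(price=102, qty=10): fills=none; bids=[-] asks=[#4:10@102]
After op 6 [order #5] market_sell(qty=2): fills=none; bids=[-] asks=[#4:10@102]
After op 7 [order #6] market_sell(qty=3): fills=none; bids=[-] asks=[#4:10@102]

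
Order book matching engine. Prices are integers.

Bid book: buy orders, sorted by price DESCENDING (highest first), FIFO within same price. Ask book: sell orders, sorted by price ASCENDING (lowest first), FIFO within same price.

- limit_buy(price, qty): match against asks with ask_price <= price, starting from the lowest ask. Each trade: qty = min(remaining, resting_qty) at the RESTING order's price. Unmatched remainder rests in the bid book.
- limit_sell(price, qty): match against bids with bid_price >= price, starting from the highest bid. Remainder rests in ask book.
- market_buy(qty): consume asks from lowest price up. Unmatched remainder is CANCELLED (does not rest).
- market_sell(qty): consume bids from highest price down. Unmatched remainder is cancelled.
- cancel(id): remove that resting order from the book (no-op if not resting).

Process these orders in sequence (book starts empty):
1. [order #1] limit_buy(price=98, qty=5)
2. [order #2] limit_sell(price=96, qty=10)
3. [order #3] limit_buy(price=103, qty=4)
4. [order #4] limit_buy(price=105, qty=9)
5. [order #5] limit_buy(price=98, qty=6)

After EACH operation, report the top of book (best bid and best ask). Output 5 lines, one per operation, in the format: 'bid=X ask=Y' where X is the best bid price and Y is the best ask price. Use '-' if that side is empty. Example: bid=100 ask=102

Answer: bid=98 ask=-
bid=- ask=96
bid=- ask=96
bid=105 ask=-
bid=105 ask=-

Derivation:
After op 1 [order #1] limit_buy(price=98, qty=5): fills=none; bids=[#1:5@98] asks=[-]
After op 2 [order #2] limit_sell(price=96, qty=10): fills=#1x#2:5@98; bids=[-] asks=[#2:5@96]
After op 3 [order #3] limit_buy(price=103, qty=4): fills=#3x#2:4@96; bids=[-] asks=[#2:1@96]
After op 4 [order #4] limit_buy(price=105, qty=9): fills=#4x#2:1@96; bids=[#4:8@105] asks=[-]
After op 5 [order #5] limit_buy(price=98, qty=6): fills=none; bids=[#4:8@105 #5:6@98] asks=[-]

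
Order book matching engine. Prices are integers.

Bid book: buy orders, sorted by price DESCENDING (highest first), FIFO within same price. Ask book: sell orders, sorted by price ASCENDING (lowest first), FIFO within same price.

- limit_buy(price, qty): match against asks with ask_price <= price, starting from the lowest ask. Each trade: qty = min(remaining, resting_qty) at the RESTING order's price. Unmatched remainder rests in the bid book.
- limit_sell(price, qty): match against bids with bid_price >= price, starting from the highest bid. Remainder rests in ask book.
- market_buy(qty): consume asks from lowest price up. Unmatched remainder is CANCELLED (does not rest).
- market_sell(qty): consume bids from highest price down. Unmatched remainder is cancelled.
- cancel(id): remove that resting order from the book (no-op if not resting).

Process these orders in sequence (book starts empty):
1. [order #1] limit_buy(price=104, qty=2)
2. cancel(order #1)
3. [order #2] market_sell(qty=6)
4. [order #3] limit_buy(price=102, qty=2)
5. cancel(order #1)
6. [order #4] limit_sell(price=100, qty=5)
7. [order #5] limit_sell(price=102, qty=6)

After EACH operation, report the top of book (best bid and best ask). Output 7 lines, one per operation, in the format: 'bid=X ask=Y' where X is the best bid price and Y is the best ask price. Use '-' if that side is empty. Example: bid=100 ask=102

After op 1 [order #1] limit_buy(price=104, qty=2): fills=none; bids=[#1:2@104] asks=[-]
After op 2 cancel(order #1): fills=none; bids=[-] asks=[-]
After op 3 [order #2] market_sell(qty=6): fills=none; bids=[-] asks=[-]
After op 4 [order #3] limit_buy(price=102, qty=2): fills=none; bids=[#3:2@102] asks=[-]
After op 5 cancel(order #1): fills=none; bids=[#3:2@102] asks=[-]
After op 6 [order #4] limit_sell(price=100, qty=5): fills=#3x#4:2@102; bids=[-] asks=[#4:3@100]
After op 7 [order #5] limit_sell(price=102, qty=6): fills=none; bids=[-] asks=[#4:3@100 #5:6@102]

Answer: bid=104 ask=-
bid=- ask=-
bid=- ask=-
bid=102 ask=-
bid=102 ask=-
bid=- ask=100
bid=- ask=100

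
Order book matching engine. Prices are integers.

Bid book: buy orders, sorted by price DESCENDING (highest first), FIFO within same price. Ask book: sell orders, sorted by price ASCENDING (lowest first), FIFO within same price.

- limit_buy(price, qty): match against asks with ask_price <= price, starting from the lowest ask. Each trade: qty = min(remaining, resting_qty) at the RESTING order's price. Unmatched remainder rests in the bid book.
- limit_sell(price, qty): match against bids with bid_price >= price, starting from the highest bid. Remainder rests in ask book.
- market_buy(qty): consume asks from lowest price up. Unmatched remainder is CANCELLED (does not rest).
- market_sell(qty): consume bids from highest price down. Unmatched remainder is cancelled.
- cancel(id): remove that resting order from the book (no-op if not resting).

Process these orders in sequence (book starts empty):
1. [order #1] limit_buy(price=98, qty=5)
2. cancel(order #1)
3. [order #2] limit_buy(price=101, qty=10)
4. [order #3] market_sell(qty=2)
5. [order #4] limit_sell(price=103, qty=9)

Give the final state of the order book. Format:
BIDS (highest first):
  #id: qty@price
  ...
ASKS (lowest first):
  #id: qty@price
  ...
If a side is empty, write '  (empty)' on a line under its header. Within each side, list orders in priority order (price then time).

After op 1 [order #1] limit_buy(price=98, qty=5): fills=none; bids=[#1:5@98] asks=[-]
After op 2 cancel(order #1): fills=none; bids=[-] asks=[-]
After op 3 [order #2] limit_buy(price=101, qty=10): fills=none; bids=[#2:10@101] asks=[-]
After op 4 [order #3] market_sell(qty=2): fills=#2x#3:2@101; bids=[#2:8@101] asks=[-]
After op 5 [order #4] limit_sell(price=103, qty=9): fills=none; bids=[#2:8@101] asks=[#4:9@103]

Answer: BIDS (highest first):
  #2: 8@101
ASKS (lowest first):
  #4: 9@103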